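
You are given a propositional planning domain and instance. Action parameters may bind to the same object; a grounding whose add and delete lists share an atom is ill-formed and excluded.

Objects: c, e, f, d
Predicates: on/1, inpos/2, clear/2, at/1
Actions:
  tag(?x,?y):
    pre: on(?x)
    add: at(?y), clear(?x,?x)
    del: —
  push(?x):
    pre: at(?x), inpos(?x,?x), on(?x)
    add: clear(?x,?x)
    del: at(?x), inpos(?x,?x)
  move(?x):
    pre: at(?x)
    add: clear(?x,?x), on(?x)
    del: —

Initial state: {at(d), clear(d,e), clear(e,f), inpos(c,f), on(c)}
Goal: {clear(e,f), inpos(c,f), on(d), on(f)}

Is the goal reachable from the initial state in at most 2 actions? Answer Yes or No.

No

1. tag(c,f)  →  {at(d), at(f), clear(c,c), clear(d,e), clear(e,f), inpos(c,f), on(c)}
2. move(f)  →  {at(d), at(f), clear(c,c), clear(d,e), clear(e,f), clear(f,f), inpos(c,f), on(c), on(f)}
3. move(d)  →  {at(d), at(f), clear(c,c), clear(d,d), clear(d,e), clear(e,f), clear(f,f), inpos(c,f), on(c), on(d), on(f)}
optimal plan length = 3; 3 > 2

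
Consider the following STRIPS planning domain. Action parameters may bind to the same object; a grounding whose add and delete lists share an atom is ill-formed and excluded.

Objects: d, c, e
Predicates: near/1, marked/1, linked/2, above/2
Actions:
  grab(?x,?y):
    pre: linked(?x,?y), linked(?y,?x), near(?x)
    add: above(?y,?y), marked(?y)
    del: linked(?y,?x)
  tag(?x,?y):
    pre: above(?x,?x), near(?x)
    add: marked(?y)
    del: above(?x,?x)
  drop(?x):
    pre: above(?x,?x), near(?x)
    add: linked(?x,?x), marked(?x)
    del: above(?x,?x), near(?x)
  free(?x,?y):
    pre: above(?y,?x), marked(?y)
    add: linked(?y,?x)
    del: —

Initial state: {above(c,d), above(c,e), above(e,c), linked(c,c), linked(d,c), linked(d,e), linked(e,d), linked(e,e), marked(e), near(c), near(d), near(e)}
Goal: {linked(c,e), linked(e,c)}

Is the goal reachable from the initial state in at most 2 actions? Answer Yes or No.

1. grab(c,c)  →  {above(c,c), above(c,d), above(c,e), above(e,c), linked(d,c), linked(d,e), linked(e,d), linked(e,e), marked(c), marked(e), near(c), near(d), near(e)}
2. free(c,e)  →  {above(c,c), above(c,d), above(c,e), above(e,c), linked(d,c), linked(d,e), linked(e,c), linked(e,d), linked(e,e), marked(c), marked(e), near(c), near(d), near(e)}
3. free(e,c)  →  {above(c,c), above(c,d), above(c,e), above(e,c), linked(c,e), linked(d,c), linked(d,e), linked(e,c), linked(e,d), linked(e,e), marked(c), marked(e), near(c), near(d), near(e)}
optimal plan length = 3; 3 > 2

No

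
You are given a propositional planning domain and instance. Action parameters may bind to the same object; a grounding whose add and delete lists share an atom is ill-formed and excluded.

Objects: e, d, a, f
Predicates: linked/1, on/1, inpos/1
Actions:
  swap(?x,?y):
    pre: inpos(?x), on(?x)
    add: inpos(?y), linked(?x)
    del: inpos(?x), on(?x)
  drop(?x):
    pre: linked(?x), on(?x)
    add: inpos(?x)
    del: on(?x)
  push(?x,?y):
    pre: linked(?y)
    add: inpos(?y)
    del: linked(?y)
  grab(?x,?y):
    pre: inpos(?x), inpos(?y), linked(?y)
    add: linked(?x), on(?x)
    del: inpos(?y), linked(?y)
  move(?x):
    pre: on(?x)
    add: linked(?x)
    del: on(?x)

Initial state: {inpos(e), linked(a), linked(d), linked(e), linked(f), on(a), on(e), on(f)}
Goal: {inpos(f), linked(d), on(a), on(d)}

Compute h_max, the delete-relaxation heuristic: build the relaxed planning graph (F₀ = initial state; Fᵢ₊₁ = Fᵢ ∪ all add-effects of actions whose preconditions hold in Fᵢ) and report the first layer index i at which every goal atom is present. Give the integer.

F0 = init (8 atoms)
F1 = F0 ∪ {inpos(a), inpos(d), inpos(f)}  (11 atoms)
F2 = F1 ∪ {on(d)}  (12 atoms)
goal ⊆ F2  ⇒  h_max = 2

2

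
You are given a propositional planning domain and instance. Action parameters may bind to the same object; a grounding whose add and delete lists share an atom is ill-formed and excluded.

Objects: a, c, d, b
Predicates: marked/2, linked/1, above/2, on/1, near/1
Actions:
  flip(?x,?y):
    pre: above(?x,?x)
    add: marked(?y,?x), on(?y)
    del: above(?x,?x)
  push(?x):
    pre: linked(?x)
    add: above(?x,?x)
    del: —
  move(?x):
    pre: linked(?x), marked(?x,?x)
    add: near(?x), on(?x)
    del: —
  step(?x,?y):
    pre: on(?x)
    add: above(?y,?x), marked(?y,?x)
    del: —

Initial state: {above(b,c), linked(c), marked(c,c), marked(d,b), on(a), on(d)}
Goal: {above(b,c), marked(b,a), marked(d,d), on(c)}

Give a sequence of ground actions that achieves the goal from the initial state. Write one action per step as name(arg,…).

move(c); step(a,b); step(d,d)

1. move(c)  →  {above(b,c), linked(c), marked(c,c), marked(d,b), near(c), on(a), on(c), on(d)}
2. step(a,b)  →  {above(b,a), above(b,c), linked(c), marked(b,a), marked(c,c), marked(d,b), near(c), on(a), on(c), on(d)}
3. step(d,d)  →  {above(b,a), above(b,c), above(d,d), linked(c), marked(b,a), marked(c,c), marked(d,b), marked(d,d), near(c), on(a), on(c), on(d)}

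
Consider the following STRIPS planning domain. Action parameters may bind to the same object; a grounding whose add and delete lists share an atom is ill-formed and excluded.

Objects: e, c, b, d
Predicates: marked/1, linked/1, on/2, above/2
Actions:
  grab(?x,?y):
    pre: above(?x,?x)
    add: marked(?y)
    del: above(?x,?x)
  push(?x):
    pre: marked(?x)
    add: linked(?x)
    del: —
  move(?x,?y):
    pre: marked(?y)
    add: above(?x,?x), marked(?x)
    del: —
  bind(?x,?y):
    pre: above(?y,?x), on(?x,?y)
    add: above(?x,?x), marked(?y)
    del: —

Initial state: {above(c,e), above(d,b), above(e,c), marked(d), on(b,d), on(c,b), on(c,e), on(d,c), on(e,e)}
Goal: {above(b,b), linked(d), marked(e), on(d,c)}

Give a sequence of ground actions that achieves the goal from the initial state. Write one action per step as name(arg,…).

push(d); move(e,d); move(b,e)

1. push(d)  →  {above(c,e), above(d,b), above(e,c), linked(d), marked(d), on(b,d), on(c,b), on(c,e), on(d,c), on(e,e)}
2. move(e,d)  →  {above(c,e), above(d,b), above(e,c), above(e,e), linked(d), marked(d), marked(e), on(b,d), on(c,b), on(c,e), on(d,c), on(e,e)}
3. move(b,e)  →  {above(b,b), above(c,e), above(d,b), above(e,c), above(e,e), linked(d), marked(b), marked(d), marked(e), on(b,d), on(c,b), on(c,e), on(d,c), on(e,e)}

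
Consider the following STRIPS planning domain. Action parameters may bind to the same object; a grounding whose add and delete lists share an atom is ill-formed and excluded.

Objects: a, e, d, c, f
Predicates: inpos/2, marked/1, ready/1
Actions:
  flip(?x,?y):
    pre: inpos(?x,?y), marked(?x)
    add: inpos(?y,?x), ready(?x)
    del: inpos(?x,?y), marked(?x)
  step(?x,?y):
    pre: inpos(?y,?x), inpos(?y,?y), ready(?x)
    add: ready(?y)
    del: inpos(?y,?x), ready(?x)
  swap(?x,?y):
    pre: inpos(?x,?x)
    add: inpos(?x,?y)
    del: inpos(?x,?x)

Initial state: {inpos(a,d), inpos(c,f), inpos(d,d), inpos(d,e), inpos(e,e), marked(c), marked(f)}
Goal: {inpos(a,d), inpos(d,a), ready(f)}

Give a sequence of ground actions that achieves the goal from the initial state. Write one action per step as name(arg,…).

1. flip(c,f)  →  {inpos(a,d), inpos(d,d), inpos(d,e), inpos(e,e), inpos(f,c), marked(f), ready(c)}
2. flip(f,c)  →  {inpos(a,d), inpos(c,f), inpos(d,d), inpos(d,e), inpos(e,e), ready(c), ready(f)}
3. swap(d,a)  →  {inpos(a,d), inpos(c,f), inpos(d,a), inpos(d,e), inpos(e,e), ready(c), ready(f)}

flip(c,f); flip(f,c); swap(d,a)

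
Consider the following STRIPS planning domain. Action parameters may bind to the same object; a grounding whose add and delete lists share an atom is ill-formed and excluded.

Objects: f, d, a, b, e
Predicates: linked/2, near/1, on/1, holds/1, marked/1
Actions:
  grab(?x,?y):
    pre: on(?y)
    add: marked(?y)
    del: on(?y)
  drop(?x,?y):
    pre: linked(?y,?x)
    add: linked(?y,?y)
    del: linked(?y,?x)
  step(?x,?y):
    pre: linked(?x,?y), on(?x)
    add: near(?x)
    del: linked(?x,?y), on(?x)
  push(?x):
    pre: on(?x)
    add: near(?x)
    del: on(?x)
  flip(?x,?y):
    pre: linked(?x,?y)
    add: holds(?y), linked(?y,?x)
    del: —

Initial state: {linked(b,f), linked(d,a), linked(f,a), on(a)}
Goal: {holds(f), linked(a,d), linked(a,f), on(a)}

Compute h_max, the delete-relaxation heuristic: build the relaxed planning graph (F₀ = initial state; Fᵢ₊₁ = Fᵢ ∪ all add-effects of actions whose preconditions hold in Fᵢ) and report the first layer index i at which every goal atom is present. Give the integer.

1

F0 = init (4 atoms)
F1 = F0 ∪ {holds(a), holds(f), linked(a,d), linked(a,f), linked(b,b), linked(d,d), linked(f,b), linked(f,f), marked(a), near(a)}  (14 atoms)
goal ⊆ F1  ⇒  h_max = 1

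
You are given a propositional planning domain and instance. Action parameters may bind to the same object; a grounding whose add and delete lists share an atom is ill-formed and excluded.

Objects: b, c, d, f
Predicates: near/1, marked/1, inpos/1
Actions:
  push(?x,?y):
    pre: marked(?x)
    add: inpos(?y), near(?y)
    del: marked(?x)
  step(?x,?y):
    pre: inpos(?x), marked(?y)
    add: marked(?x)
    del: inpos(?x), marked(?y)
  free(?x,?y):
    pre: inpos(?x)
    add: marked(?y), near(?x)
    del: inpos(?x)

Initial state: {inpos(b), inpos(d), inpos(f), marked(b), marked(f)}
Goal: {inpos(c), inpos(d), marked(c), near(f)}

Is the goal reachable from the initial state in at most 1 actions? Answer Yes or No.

No

1. push(b,c)  →  {inpos(b), inpos(c), inpos(d), inpos(f), marked(f), near(c)}
2. free(f,c)  →  {inpos(b), inpos(c), inpos(d), marked(c), marked(f), near(c), near(f)}
optimal plan length = 2; 2 > 1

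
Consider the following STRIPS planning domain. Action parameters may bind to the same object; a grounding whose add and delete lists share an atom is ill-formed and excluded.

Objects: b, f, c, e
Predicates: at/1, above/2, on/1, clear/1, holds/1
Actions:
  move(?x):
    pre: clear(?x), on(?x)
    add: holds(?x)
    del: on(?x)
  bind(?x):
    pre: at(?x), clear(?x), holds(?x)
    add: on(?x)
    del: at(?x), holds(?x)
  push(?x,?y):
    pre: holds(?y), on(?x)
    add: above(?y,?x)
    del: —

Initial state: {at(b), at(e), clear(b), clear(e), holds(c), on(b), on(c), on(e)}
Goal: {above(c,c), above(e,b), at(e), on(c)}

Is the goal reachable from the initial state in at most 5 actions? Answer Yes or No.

Yes

1. move(e)  →  {at(b), at(e), clear(b), clear(e), holds(c), holds(e), on(b), on(c)}
2. push(b,e)  →  {above(e,b), at(b), at(e), clear(b), clear(e), holds(c), holds(e), on(b), on(c)}
3. push(c,c)  →  {above(c,c), above(e,b), at(b), at(e), clear(b), clear(e), holds(c), holds(e), on(b), on(c)}
optimal plan length = 3; 3 ≤ 5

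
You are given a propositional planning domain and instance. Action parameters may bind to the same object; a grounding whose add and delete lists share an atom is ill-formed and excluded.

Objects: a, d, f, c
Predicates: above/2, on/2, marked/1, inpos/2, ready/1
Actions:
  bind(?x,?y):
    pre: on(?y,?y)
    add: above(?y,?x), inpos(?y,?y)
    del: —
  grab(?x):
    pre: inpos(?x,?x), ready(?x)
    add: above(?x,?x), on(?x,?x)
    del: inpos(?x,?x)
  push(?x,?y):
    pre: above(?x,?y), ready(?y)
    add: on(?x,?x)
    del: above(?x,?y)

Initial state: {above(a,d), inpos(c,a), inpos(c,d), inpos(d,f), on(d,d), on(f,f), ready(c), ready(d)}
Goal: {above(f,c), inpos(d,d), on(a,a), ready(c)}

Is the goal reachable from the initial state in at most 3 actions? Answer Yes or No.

1. bind(a,d)  →  {above(a,d), above(d,a), inpos(c,a), inpos(c,d), inpos(d,d), inpos(d,f), on(d,d), on(f,f), ready(c), ready(d)}
2. bind(c,f)  →  {above(a,d), above(d,a), above(f,c), inpos(c,a), inpos(c,d), inpos(d,d), inpos(d,f), inpos(f,f), on(d,d), on(f,f), ready(c), ready(d)}
3. push(a,d)  →  {above(d,a), above(f,c), inpos(c,a), inpos(c,d), inpos(d,d), inpos(d,f), inpos(f,f), on(a,a), on(d,d), on(f,f), ready(c), ready(d)}
optimal plan length = 3; 3 ≤ 3

Yes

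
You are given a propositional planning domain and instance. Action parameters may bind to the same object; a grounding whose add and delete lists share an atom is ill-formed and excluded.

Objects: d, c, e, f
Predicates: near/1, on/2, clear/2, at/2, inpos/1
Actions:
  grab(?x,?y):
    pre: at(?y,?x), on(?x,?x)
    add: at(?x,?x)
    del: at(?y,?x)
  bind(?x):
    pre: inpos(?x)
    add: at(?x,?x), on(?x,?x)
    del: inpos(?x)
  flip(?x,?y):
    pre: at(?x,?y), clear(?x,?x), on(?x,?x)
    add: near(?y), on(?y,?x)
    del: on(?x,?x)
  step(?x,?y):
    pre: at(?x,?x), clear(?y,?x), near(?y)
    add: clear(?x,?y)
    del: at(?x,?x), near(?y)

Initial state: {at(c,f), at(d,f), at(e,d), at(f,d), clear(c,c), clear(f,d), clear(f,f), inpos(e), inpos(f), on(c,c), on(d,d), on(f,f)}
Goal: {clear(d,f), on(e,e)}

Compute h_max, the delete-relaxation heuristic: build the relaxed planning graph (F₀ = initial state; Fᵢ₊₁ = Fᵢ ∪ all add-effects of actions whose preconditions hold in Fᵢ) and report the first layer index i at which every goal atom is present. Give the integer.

2

F0 = init (12 atoms)
F1 = F0 ∪ {at(d,d), at(e,e), at(f,f), near(d), near(f), on(d,f), on(e,e), on(f,c)}  (20 atoms)
F2 = F1 ∪ {clear(d,f)}  (21 atoms)
goal ⊆ F2  ⇒  h_max = 2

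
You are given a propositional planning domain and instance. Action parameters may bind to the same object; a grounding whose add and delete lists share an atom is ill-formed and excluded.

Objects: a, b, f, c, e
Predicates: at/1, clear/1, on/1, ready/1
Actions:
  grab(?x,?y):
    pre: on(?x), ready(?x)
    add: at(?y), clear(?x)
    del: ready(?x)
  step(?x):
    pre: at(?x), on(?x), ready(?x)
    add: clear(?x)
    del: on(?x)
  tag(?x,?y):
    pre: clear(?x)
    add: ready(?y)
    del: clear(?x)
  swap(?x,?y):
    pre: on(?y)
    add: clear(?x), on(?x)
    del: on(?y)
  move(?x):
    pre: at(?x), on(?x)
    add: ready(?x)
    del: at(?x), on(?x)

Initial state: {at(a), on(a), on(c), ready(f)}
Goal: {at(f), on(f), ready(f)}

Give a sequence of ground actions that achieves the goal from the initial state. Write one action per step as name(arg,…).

swap(f,a); grab(f,f); tag(f,f)

1. swap(f,a)  →  {at(a), clear(f), on(c), on(f), ready(f)}
2. grab(f,f)  →  {at(a), at(f), clear(f), on(c), on(f)}
3. tag(f,f)  →  {at(a), at(f), on(c), on(f), ready(f)}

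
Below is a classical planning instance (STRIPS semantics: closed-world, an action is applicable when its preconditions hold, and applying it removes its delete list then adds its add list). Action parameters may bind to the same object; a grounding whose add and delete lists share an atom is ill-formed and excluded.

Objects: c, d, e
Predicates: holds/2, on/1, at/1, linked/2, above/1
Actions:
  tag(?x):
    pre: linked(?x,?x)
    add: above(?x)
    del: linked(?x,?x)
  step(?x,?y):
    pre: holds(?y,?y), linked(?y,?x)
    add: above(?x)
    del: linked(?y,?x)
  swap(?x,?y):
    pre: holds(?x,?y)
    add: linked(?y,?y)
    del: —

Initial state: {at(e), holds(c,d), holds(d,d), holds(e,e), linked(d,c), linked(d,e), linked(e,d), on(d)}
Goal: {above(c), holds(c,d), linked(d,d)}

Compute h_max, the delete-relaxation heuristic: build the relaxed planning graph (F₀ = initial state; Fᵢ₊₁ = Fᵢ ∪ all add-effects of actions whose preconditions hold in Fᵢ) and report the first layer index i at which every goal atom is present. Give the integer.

1

F0 = init (8 atoms)
F1 = F0 ∪ {above(c), above(d), above(e), linked(d,d), linked(e,e)}  (13 atoms)
goal ⊆ F1  ⇒  h_max = 1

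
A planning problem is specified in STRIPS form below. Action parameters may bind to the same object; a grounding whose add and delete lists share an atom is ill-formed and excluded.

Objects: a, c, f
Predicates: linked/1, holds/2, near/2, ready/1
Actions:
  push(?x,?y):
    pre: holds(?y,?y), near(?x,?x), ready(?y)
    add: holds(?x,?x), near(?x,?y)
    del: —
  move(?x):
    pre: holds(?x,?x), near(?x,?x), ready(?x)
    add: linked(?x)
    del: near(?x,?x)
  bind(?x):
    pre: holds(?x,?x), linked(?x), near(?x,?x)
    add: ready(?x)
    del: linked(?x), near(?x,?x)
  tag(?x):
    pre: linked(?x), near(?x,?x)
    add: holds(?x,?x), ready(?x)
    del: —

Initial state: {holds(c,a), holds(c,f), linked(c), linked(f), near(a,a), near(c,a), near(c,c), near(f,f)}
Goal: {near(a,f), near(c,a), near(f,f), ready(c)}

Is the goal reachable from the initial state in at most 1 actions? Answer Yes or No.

No

1. tag(c)  →  {holds(c,a), holds(c,c), holds(c,f), linked(c), linked(f), near(a,a), near(c,a), near(c,c), near(f,f), ready(c)}
2. tag(f)  →  {holds(c,a), holds(c,c), holds(c,f), holds(f,f), linked(c), linked(f), near(a,a), near(c,a), near(c,c), near(f,f), ready(c), ready(f)}
3. push(a,f)  →  {holds(a,a), holds(c,a), holds(c,c), holds(c,f), holds(f,f), linked(c), linked(f), near(a,a), near(a,f), near(c,a), near(c,c), near(f,f), ready(c), ready(f)}
optimal plan length = 3; 3 > 1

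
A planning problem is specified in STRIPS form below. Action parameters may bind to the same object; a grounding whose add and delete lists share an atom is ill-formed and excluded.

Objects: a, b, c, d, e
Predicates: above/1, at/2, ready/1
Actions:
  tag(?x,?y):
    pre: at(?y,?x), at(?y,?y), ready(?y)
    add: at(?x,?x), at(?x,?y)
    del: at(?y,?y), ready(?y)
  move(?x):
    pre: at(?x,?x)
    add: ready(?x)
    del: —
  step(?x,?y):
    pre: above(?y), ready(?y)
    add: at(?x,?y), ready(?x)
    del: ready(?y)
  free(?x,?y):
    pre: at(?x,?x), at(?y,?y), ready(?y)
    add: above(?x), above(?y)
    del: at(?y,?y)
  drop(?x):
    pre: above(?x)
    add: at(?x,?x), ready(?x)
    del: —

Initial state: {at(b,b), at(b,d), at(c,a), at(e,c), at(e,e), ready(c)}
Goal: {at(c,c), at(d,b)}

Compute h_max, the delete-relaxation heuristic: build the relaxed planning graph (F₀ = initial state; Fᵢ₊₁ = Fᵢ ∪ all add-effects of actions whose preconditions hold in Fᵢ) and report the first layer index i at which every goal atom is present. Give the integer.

2

F0 = init (6 atoms)
F1 = F0 ∪ {ready(b), ready(e)}  (8 atoms)
F2 = F1 ∪ {above(b), above(e), at(c,c), at(c,e), at(d,b), at(d,d)}  (14 atoms)
goal ⊆ F2  ⇒  h_max = 2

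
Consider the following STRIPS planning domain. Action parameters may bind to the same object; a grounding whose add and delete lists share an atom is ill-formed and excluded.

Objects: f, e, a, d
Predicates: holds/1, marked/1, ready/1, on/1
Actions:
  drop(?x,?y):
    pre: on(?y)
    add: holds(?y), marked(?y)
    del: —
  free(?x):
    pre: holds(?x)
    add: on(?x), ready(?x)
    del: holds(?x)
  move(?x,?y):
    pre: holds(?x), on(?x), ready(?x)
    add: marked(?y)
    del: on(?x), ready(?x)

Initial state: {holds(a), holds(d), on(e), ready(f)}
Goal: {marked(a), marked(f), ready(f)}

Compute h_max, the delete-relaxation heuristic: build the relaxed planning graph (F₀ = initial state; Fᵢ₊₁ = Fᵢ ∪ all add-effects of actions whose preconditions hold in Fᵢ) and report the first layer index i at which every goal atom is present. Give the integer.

F0 = init (4 atoms)
F1 = F0 ∪ {holds(e), marked(e), on(a), on(d), ready(a), ready(d)}  (10 atoms)
F2 = F1 ∪ {marked(a), marked(d), marked(f), ready(e)}  (14 atoms)
goal ⊆ F2  ⇒  h_max = 2

2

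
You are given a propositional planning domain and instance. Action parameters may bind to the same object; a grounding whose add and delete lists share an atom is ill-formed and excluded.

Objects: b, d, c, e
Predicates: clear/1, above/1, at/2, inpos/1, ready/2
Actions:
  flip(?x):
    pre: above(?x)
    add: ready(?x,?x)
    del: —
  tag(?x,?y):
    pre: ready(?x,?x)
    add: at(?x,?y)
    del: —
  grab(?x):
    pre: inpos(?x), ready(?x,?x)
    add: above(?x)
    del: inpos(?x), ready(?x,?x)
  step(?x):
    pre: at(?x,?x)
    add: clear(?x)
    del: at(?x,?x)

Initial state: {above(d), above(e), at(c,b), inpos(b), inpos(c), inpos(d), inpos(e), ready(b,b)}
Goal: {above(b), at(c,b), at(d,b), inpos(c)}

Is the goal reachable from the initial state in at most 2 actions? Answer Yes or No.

No

1. flip(d)  →  {above(d), above(e), at(c,b), inpos(b), inpos(c), inpos(d), inpos(e), ready(b,b), ready(d,d)}
2. tag(d,b)  →  {above(d), above(e), at(c,b), at(d,b), inpos(b), inpos(c), inpos(d), inpos(e), ready(b,b), ready(d,d)}
3. grab(b)  →  {above(b), above(d), above(e), at(c,b), at(d,b), inpos(c), inpos(d), inpos(e), ready(d,d)}
optimal plan length = 3; 3 > 2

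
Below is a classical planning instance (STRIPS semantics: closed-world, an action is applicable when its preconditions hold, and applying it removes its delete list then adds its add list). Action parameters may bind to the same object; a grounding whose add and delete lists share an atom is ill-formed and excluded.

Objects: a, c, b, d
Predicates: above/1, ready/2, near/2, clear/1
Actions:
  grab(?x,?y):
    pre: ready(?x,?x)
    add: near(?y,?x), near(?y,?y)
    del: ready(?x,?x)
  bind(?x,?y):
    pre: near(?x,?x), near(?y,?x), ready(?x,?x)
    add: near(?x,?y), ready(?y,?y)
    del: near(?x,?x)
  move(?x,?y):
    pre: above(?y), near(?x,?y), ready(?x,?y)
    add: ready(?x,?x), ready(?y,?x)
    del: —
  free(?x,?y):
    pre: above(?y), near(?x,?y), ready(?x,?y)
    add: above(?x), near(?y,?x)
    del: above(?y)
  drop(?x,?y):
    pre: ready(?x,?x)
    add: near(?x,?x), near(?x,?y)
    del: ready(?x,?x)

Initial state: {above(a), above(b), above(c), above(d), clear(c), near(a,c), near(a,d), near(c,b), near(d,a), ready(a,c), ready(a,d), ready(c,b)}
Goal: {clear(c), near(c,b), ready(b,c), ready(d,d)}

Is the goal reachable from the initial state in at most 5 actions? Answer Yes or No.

Yes

1. move(a,d)  →  {above(a), above(b), above(c), above(d), clear(c), near(a,c), near(a,d), near(c,b), near(d,a), ready(a,a), ready(a,c), ready(a,d), ready(c,b), ready(d,a)}
2. move(c,b)  →  {above(a), above(b), above(c), above(d), clear(c), near(a,c), near(a,d), near(c,b), near(d,a), ready(a,a), ready(a,c), ready(a,d), ready(b,c), ready(c,b), ready(c,c), ready(d,a)}
3. move(d,a)  →  {above(a), above(b), above(c), above(d), clear(c), near(a,c), near(a,d), near(c,b), near(d,a), ready(a,a), ready(a,c), ready(a,d), ready(b,c), ready(c,b), ready(c,c), ready(d,a), ready(d,d)}
optimal plan length = 3; 3 ≤ 5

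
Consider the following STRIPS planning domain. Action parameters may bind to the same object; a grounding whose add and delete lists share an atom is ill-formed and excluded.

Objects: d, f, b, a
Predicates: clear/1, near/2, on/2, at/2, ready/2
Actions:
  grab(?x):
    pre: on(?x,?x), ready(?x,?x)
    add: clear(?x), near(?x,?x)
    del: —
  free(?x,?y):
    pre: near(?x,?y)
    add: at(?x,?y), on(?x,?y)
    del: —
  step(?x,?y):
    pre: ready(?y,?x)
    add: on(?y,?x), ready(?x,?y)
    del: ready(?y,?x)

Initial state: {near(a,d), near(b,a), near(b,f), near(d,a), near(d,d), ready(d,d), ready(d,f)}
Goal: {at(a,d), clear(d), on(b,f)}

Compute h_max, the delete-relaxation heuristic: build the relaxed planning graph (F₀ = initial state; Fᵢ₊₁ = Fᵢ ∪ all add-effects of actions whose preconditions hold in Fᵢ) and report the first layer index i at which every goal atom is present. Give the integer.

2

F0 = init (7 atoms)
F1 = F0 ∪ {at(a,d), at(b,a), at(b,f), at(d,a), at(d,d), on(a,d), on(b,a), on(b,f), on(d,a), on(d,d), on(d,f), ready(f,d)}  (19 atoms)
F2 = F1 ∪ {clear(d), on(f,d)}  (21 atoms)
goal ⊆ F2  ⇒  h_max = 2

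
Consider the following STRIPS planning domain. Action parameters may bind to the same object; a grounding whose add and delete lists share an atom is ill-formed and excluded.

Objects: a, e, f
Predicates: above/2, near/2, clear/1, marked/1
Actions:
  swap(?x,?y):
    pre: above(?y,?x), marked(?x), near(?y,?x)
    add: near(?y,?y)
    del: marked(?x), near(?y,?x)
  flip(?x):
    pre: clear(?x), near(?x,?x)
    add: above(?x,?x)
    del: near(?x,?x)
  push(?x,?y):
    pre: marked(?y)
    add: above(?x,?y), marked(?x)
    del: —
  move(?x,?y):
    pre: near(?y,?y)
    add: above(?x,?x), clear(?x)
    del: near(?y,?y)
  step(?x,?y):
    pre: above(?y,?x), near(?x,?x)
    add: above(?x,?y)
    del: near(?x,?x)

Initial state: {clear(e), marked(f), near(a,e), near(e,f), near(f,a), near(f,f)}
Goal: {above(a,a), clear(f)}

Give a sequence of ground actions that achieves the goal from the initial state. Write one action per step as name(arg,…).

1. push(a,f)  →  {above(a,f), clear(e), marked(a), marked(f), near(a,e), near(e,f), near(f,a), near(f,f)}
2. push(a,a)  →  {above(a,a), above(a,f), clear(e), marked(a), marked(f), near(a,e), near(e,f), near(f,a), near(f,f)}
3. move(f,f)  →  {above(a,a), above(a,f), above(f,f), clear(e), clear(f), marked(a), marked(f), near(a,e), near(e,f), near(f,a)}

push(a,f); push(a,a); move(f,f)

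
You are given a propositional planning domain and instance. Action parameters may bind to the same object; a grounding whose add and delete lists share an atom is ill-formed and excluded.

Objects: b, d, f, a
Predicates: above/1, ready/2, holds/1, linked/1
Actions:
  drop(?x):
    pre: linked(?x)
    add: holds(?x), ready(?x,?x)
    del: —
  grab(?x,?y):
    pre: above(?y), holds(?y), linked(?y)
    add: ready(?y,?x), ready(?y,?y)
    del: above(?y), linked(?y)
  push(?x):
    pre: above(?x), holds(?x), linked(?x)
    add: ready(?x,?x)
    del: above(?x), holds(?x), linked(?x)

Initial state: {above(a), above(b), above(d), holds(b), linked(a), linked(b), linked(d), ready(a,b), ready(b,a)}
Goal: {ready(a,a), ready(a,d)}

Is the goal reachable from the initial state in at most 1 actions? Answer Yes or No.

1. drop(a)  →  {above(a), above(b), above(d), holds(a), holds(b), linked(a), linked(b), linked(d), ready(a,a), ready(a,b), ready(b,a)}
2. grab(d,a)  →  {above(b), above(d), holds(a), holds(b), linked(b), linked(d), ready(a,a), ready(a,b), ready(a,d), ready(b,a)}
optimal plan length = 2; 2 > 1

No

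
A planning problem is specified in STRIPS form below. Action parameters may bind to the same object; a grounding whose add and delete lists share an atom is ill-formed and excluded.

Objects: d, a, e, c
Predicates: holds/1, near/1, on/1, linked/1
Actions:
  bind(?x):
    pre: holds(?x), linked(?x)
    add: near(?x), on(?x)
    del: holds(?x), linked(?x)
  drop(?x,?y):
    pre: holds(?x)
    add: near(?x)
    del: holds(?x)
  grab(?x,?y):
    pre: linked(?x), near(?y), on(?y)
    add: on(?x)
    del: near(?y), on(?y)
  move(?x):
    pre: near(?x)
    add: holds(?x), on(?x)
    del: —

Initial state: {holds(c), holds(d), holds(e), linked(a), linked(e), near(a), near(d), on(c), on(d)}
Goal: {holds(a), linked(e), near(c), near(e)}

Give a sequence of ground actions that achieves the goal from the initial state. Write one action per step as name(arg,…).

1. drop(e,d)  →  {holds(c), holds(d), linked(a), linked(e), near(a), near(d), near(e), on(c), on(d)}
2. drop(c,d)  →  {holds(d), linked(a), linked(e), near(a), near(c), near(d), near(e), on(c), on(d)}
3. move(a)  →  {holds(a), holds(d), linked(a), linked(e), near(a), near(c), near(d), near(e), on(a), on(c), on(d)}

drop(e,d); drop(c,d); move(a)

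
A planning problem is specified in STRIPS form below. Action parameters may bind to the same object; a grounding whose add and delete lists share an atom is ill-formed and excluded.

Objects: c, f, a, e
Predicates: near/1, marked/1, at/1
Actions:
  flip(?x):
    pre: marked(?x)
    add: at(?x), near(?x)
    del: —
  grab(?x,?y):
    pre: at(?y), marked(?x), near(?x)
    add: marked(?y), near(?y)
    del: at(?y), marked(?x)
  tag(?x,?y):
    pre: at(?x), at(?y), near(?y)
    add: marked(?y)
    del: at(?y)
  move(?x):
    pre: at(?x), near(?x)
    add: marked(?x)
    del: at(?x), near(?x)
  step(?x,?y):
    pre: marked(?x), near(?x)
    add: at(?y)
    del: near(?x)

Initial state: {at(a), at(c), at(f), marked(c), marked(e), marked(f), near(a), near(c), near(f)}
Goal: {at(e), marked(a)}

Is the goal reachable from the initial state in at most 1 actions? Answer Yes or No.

No

1. flip(e)  →  {at(a), at(c), at(e), at(f), marked(c), marked(e), marked(f), near(a), near(c), near(e), near(f)}
2. grab(c,a)  →  {at(c), at(e), at(f), marked(a), marked(e), marked(f), near(a), near(c), near(e), near(f)}
optimal plan length = 2; 2 > 1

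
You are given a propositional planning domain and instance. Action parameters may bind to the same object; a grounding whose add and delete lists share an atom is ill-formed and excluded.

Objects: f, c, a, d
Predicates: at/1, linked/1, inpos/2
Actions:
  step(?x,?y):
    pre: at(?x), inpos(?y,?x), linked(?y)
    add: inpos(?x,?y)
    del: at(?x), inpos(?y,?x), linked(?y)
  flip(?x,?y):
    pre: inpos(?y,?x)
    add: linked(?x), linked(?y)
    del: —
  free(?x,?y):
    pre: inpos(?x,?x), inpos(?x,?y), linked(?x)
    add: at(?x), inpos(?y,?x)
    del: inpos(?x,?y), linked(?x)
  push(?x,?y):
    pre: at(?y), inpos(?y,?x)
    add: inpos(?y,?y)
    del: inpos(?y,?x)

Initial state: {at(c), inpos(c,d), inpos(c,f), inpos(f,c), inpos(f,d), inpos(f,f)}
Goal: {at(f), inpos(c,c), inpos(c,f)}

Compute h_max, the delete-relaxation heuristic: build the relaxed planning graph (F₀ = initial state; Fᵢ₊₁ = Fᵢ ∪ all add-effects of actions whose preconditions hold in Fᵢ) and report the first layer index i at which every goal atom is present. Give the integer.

F0 = init (6 atoms)
F1 = F0 ∪ {inpos(c,c), linked(c), linked(d), linked(f)}  (10 atoms)
F2 = F1 ∪ {at(f), inpos(d,c), inpos(d,f)}  (13 atoms)
goal ⊆ F2  ⇒  h_max = 2

2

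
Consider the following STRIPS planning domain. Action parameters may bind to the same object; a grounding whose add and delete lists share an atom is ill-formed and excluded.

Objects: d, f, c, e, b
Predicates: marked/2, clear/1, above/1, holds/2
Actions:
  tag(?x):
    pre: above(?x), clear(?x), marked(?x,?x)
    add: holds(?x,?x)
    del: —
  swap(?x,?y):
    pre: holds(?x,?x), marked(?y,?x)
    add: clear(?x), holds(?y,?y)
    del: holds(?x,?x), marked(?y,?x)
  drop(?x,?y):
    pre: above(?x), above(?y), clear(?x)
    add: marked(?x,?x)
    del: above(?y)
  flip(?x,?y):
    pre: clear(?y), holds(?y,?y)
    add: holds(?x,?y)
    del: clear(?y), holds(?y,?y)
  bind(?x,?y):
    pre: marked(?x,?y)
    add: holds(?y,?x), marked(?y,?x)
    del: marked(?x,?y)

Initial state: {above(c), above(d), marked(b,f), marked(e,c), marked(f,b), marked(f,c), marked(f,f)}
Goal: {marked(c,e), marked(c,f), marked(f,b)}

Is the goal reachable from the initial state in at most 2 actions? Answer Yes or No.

Yes

1. bind(f,c)  →  {above(c), above(d), holds(c,f), marked(b,f), marked(c,f), marked(e,c), marked(f,b), marked(f,f)}
2. bind(e,c)  →  {above(c), above(d), holds(c,e), holds(c,f), marked(b,f), marked(c,e), marked(c,f), marked(f,b), marked(f,f)}
optimal plan length = 2; 2 ≤ 2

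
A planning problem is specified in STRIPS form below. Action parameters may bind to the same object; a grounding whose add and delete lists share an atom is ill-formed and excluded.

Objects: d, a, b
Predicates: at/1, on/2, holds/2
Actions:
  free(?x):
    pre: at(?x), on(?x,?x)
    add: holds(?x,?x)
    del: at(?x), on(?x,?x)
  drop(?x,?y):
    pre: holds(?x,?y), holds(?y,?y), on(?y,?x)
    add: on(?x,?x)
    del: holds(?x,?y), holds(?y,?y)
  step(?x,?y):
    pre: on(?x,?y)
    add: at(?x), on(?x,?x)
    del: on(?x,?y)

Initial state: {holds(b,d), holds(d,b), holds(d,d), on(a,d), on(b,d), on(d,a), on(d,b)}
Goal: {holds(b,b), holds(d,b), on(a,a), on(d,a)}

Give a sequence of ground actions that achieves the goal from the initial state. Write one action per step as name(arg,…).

step(a,d); step(b,d); free(b)

1. step(a,d)  →  {at(a), holds(b,d), holds(d,b), holds(d,d), on(a,a), on(b,d), on(d,a), on(d,b)}
2. step(b,d)  →  {at(a), at(b), holds(b,d), holds(d,b), holds(d,d), on(a,a), on(b,b), on(d,a), on(d,b)}
3. free(b)  →  {at(a), holds(b,b), holds(b,d), holds(d,b), holds(d,d), on(a,a), on(d,a), on(d,b)}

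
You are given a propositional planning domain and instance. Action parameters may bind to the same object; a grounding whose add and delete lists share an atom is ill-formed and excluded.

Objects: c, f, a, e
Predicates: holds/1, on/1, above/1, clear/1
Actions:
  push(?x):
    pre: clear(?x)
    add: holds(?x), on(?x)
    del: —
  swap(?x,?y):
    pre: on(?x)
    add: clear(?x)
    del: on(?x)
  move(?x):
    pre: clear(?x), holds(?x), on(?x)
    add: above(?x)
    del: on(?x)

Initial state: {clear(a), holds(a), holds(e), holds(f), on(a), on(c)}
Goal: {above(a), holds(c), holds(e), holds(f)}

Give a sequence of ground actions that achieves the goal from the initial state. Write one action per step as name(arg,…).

1. swap(c,c)  →  {clear(a), clear(c), holds(a), holds(e), holds(f), on(a)}
2. push(c)  →  {clear(a), clear(c), holds(a), holds(c), holds(e), holds(f), on(a), on(c)}
3. move(a)  →  {above(a), clear(a), clear(c), holds(a), holds(c), holds(e), holds(f), on(c)}

swap(c,c); push(c); move(a)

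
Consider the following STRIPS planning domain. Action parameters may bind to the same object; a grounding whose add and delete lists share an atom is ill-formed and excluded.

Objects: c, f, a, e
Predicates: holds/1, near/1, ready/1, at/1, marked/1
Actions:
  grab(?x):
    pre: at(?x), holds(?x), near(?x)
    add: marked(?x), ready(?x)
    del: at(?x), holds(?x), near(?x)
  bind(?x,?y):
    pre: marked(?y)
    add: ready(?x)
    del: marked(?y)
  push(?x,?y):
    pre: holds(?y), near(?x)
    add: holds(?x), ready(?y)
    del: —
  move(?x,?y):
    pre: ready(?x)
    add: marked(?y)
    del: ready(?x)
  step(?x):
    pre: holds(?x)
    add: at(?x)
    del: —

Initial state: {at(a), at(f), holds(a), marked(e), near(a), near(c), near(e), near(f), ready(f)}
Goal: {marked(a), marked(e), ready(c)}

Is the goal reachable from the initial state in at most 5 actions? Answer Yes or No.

1. grab(a)  →  {at(f), marked(a), marked(e), near(c), near(e), near(f), ready(a), ready(f)}
2. bind(c,a)  →  {at(f), marked(e), near(c), near(e), near(f), ready(a), ready(c), ready(f)}
3. move(f,a)  →  {at(f), marked(a), marked(e), near(c), near(e), near(f), ready(a), ready(c)}
optimal plan length = 3; 3 ≤ 5

Yes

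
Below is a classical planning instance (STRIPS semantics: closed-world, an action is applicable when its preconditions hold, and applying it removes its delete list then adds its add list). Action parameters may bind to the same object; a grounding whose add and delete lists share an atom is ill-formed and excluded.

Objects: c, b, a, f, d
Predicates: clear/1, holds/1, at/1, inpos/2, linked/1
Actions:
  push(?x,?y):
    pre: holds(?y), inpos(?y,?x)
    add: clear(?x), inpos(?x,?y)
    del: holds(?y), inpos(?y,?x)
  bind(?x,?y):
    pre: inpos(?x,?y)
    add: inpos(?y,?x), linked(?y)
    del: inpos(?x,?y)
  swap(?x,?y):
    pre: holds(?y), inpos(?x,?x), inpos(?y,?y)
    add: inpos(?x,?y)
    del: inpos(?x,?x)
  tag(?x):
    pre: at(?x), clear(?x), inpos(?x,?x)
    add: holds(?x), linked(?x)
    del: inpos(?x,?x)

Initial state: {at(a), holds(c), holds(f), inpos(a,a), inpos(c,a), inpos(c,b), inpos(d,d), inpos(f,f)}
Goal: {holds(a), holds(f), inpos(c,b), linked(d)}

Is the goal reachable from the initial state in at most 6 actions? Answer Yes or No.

1. push(a,c)  →  {at(a), clear(a), holds(f), inpos(a,a), inpos(a,c), inpos(c,b), inpos(d,d), inpos(f,f)}
2. swap(d,f)  →  {at(a), clear(a), holds(f), inpos(a,a), inpos(a,c), inpos(c,b), inpos(d,f), inpos(f,f)}
3. bind(d,f)  →  {at(a), clear(a), holds(f), inpos(a,a), inpos(a,c), inpos(c,b), inpos(f,d), inpos(f,f), linked(f)}
4. bind(f,d)  →  {at(a), clear(a), holds(f), inpos(a,a), inpos(a,c), inpos(c,b), inpos(d,f), inpos(f,f), linked(d), linked(f)}
5. tag(a)  →  {at(a), clear(a), holds(a), holds(f), inpos(a,c), inpos(c,b), inpos(d,f), inpos(f,f), linked(a), linked(d), linked(f)}
optimal plan length = 5; 5 ≤ 6

Yes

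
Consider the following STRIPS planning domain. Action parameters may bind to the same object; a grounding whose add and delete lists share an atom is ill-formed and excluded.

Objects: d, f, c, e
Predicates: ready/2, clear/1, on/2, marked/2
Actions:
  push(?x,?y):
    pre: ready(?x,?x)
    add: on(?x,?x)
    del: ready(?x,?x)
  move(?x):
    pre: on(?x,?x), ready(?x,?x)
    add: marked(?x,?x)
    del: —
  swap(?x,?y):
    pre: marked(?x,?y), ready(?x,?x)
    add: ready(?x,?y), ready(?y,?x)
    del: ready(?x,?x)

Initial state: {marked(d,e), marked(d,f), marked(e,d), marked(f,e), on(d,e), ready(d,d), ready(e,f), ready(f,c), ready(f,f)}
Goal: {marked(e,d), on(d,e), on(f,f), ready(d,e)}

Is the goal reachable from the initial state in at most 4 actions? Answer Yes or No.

Yes

1. push(f,d)  →  {marked(d,e), marked(d,f), marked(e,d), marked(f,e), on(d,e), on(f,f), ready(d,d), ready(e,f), ready(f,c)}
2. swap(d,e)  →  {marked(d,e), marked(d,f), marked(e,d), marked(f,e), on(d,e), on(f,f), ready(d,e), ready(e,d), ready(e,f), ready(f,c)}
optimal plan length = 2; 2 ≤ 4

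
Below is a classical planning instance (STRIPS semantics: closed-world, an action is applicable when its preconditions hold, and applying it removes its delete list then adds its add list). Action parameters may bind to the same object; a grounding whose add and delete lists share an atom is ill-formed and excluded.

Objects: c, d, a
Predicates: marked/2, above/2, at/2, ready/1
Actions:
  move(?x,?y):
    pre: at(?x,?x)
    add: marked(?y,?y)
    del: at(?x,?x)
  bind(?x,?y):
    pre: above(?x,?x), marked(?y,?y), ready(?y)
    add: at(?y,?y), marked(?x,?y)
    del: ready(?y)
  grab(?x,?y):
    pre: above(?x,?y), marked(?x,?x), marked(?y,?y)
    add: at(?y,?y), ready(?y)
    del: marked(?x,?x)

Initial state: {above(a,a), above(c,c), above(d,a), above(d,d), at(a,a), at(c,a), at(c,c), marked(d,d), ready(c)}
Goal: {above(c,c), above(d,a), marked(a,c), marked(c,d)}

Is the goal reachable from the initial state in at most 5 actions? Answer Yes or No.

1. move(c,c)  →  {above(a,a), above(c,c), above(d,a), above(d,d), at(a,a), at(c,a), marked(c,c), marked(d,d), ready(c)}
2. bind(a,c)  →  {above(a,a), above(c,c), above(d,a), above(d,d), at(a,a), at(c,a), at(c,c), marked(a,c), marked(c,c), marked(d,d)}
3. grab(d,d)  →  {above(a,a), above(c,c), above(d,a), above(d,d), at(a,a), at(c,a), at(c,c), at(d,d), marked(a,c), marked(c,c), ready(d)}
4. move(c,d)  →  {above(a,a), above(c,c), above(d,a), above(d,d), at(a,a), at(c,a), at(d,d), marked(a,c), marked(c,c), marked(d,d), ready(d)}
5. bind(c,d)  →  {above(a,a), above(c,c), above(d,a), above(d,d), at(a,a), at(c,a), at(d,d), marked(a,c), marked(c,c), marked(c,d), marked(d,d)}
optimal plan length = 5; 5 ≤ 5

Yes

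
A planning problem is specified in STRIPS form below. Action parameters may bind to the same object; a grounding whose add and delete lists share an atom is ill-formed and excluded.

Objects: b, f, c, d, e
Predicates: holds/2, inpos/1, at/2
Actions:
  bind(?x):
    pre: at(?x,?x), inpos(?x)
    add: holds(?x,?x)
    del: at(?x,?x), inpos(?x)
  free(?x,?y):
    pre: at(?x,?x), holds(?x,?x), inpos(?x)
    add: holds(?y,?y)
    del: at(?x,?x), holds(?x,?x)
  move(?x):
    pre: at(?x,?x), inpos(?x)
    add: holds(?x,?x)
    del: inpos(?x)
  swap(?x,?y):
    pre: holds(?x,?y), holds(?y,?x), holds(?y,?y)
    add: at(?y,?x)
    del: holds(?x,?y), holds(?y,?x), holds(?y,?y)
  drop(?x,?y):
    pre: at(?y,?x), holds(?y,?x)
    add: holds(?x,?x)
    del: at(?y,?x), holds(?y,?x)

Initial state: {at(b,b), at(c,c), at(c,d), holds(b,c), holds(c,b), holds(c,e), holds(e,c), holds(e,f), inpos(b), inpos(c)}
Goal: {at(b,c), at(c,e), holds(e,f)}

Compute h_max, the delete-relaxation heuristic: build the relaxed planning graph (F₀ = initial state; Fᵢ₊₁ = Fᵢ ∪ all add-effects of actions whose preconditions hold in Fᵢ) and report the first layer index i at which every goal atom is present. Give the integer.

F0 = init (10 atoms)
F1 = F0 ∪ {holds(b,b), holds(c,c)}  (12 atoms)
F2 = F1 ∪ {at(b,c), at(c,b), at(c,e), holds(d,d), holds(e,e), holds(f,f)}  (18 atoms)
goal ⊆ F2  ⇒  h_max = 2

2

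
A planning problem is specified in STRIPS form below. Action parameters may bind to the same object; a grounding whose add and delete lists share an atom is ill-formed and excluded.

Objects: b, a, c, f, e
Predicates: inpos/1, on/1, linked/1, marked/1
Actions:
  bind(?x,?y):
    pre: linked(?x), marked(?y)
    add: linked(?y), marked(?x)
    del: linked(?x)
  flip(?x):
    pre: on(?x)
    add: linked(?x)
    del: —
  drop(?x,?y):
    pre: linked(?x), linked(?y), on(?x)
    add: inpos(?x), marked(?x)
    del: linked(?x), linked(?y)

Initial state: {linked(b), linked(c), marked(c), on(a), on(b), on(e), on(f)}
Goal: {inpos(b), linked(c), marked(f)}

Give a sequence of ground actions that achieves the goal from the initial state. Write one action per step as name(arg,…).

flip(f); bind(f,c); drop(b,b)

1. flip(f)  →  {linked(b), linked(c), linked(f), marked(c), on(a), on(b), on(e), on(f)}
2. bind(f,c)  →  {linked(b), linked(c), marked(c), marked(f), on(a), on(b), on(e), on(f)}
3. drop(b,b)  →  {inpos(b), linked(c), marked(b), marked(c), marked(f), on(a), on(b), on(e), on(f)}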